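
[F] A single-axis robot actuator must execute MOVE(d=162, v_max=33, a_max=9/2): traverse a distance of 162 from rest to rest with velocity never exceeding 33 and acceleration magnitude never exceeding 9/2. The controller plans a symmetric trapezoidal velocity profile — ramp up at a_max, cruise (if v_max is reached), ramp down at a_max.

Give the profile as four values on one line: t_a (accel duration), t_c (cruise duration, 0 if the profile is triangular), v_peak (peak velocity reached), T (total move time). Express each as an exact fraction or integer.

vₘ²/aₘ = 33²/(9/2) = 242
162 < 242 → triangular
v_peak = √(162·9/2) = √729 = 27
t_a = 27/(9/2) = 6; t_c = 0
T = 2·6 = 12

t_a=6 t_c=0 v_peak=27 T=12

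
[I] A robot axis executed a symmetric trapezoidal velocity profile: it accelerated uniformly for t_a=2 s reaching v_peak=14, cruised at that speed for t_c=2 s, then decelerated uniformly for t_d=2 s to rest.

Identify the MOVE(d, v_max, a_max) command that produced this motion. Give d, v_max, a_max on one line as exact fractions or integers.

d=56 v_max=14 a_max=7

a_max = 14/2 = 7
d_a = ½·14·2 = 14; d_c = 14·2 = 28
d = 2·14 + 28 = 56
t_c = 2 > 0 so v_max = 14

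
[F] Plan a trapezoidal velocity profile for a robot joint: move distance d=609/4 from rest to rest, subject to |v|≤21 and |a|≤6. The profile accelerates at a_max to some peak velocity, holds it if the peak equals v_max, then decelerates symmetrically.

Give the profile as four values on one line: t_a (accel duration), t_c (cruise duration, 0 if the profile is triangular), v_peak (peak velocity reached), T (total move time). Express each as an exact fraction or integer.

vₘ²/aₘ = 21²/6 = 147/2
609/4 ≥ 147/2 so v_max reached
t_a = 21/6 = 7/2; v_peak = 21
d_cruise = 609/4 − 147/2 = 315/4; t_c = (315/4)/21 = 15/4
T = 2·7/2 + 15/4 = 43/4

t_a=7/2 t_c=15/4 v_peak=21 T=43/4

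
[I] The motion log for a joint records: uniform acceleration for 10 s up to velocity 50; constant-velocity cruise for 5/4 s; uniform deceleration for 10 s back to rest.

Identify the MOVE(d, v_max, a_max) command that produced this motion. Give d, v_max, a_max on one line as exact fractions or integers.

a_max = 50/10 = 5
d_a = ½·50·10 = 250; d_c = 50·5/4 = 125/2
d = 2·250 + 125/2 = 1125/2
t_c = 5/4 > 0 so v_max = 50

d=1125/2 v_max=50 a_max=5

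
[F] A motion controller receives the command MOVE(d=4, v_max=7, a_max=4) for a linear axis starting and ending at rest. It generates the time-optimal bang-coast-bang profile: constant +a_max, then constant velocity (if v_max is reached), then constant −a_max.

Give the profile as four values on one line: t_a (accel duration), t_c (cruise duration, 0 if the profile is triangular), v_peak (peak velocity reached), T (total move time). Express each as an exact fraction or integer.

vₘ²/aₘ = 7²/4 = 49/4
4 < 49/4 → triangular
v_peak = √(4·4) = √16 = 4
t_a = 4/4 = 1; t_c = 0
T = 2·1 = 2

t_a=1 t_c=0 v_peak=4 T=2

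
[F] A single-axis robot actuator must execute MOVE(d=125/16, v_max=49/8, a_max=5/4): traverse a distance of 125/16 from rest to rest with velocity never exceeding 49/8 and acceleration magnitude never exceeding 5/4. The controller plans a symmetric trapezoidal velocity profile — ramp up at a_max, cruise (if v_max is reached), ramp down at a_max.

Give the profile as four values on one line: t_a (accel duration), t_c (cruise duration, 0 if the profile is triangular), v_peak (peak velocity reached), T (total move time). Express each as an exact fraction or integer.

t_a=5/2 t_c=0 v_peak=25/8 T=5

vₘ²/aₘ = (49/8)²/(5/4) = 2401/80
125/16 < 2401/80 ⇒ no cruise
v_peak = √(125/16·5/4) = √(625/64) = 25/8
t_a = (25/8)/(5/4) = 5/2; t_c = 0
T = 2·5/2 = 5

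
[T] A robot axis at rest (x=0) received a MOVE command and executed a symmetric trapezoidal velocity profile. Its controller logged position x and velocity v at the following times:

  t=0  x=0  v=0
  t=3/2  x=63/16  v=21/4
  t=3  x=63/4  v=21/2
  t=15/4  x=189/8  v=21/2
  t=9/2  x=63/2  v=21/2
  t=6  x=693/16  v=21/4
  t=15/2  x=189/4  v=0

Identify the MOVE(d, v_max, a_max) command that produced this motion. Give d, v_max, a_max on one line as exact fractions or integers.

final state: t=15/2, x=189/4, v=0 → d = 189/4
a_max = (21/4−0)/(3/2−0) = 7/2
max v = 21/2 over t∈[3,9/2] → v_max = 21/2
check: 21/2·(3+3/2) = 189/4 ✓

d=189/4 v_max=21/2 a_max=7/2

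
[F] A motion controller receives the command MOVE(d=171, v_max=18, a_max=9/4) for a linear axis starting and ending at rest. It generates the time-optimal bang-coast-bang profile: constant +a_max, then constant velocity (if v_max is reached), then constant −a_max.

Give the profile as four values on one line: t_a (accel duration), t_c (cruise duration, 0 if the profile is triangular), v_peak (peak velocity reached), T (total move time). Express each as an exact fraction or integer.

vₘ²/aₘ = 18²/(9/4) = 144
171 ≥ 144 so v_max reached
t_a = 18/(9/4) = 8; v_peak = 18
d_cruise = 171 − 144 = 27; t_c = 27/18 = 3/2
T = 2·8 + 3/2 = 35/2

t_a=8 t_c=3/2 v_peak=18 T=35/2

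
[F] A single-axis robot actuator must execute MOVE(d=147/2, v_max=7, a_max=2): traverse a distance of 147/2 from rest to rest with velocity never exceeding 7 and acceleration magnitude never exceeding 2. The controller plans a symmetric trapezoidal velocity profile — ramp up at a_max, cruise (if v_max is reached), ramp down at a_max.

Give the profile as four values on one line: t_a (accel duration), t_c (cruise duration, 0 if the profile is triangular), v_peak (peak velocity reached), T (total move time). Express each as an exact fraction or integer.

t_a=7/2 t_c=7 v_peak=7 T=14

v_max²/a_max = 7²/2 = 49/2
147/2 ≥ 49/2 → trapezoidal
t_a = 7/2; v_peak = 7
d_cruise = 147/2 − 49/2 = 49; t_c = 49/7 = 7
T = 2·7/2 + 7 = 14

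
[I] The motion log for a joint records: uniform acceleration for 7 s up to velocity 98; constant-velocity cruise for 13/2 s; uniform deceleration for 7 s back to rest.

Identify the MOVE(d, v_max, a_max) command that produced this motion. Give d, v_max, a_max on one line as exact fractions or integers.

d=1323 v_max=98 a_max=14

a_max = 98/7 = 14
d_a = ½·98·7 = 343; d_c = 98·13/2 = 637
d = 2·343 + 637 = 1323
t_c = 13/2 > 0 → v_max = v_peak = 98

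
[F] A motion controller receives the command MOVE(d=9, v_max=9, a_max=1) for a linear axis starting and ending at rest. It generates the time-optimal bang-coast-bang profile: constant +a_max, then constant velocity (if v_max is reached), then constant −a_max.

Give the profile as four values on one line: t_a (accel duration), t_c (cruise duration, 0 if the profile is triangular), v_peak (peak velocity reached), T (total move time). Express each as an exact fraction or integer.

(v_max)²/a_max = 9²/1 = 81
9 < 81 so t_c = 0
v_peak = √(9·1) = √9 = 3
t_a = 3/1 = 3; t_c = 0
T = 2·3 = 6

t_a=3 t_c=0 v_peak=3 T=6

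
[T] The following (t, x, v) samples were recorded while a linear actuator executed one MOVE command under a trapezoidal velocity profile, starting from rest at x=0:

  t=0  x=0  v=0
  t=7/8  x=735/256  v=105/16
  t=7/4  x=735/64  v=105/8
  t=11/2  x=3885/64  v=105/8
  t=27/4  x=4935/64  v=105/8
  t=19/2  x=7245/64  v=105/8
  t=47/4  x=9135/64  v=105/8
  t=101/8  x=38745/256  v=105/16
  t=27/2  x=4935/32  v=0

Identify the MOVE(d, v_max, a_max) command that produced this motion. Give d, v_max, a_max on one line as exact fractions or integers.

d=4935/32 v_max=105/8 a_max=15/2

final state: t=27/2, x=4935/32, v=0 → d = 4935/32
a_max = (105/16−0)/(7/8−0) = 15/2
max v = 105/8 over t∈[7/4,47/4] → v_max = 105/8
check: 105/8·(7/4+10) = 4935/32 ✓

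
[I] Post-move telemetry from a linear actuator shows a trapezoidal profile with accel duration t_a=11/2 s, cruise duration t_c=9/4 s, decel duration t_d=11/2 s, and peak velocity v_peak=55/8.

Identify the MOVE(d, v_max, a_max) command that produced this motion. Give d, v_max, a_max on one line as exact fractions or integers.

a_max = (55/8)/(11/2) = 5/4
d_a = ½·55/8·11/2 = 605/32; d_c = 55/8·9/4 = 495/32
d = 2·605/32 + 495/32 = 1705/32
t_c = 9/4 > 0 → v_max = v_peak = 55/8

d=1705/32 v_max=55/8 a_max=5/4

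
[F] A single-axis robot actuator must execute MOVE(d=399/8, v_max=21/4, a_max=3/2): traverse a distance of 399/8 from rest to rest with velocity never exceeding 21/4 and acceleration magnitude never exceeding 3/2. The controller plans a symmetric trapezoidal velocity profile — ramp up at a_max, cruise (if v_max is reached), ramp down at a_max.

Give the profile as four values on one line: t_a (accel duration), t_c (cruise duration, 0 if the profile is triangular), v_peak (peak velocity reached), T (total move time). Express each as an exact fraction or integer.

t_a=7/2 t_c=6 v_peak=21/4 T=13

(v_max)²/a_max = (21/4)²/(3/2) = 147/8
399/8 ≥ 147/8 → trapezoidal
t_a = (21/4)/(3/2) = 7/2; v_peak = 21/4
d_cruise = 399/8 − 147/8 = 63/2; t_c = (63/2)/(21/4) = 6
T = 2·7/2 + 6 = 13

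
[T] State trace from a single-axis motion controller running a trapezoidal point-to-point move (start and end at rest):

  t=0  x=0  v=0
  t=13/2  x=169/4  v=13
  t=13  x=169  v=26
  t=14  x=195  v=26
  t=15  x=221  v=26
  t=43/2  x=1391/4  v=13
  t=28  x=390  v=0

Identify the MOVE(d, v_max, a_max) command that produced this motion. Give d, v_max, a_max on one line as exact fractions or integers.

final state: t=28, x=390, v=0 → d = 390
a_max = (13−0)/(13/2−0) = 2
max v = 26 over t∈[13,15] → v_max = 26
check: 26·(13+2) = 390 ✓

d=390 v_max=26 a_max=2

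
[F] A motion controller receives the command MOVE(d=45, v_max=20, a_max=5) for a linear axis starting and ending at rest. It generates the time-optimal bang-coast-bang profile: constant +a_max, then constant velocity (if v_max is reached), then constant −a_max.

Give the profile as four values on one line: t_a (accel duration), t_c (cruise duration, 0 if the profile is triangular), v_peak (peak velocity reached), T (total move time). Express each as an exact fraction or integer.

(v_max)²/a_max = 20²/5 = 80
45 < 80 → triangular
v_peak = √(45·5) = √225 = 15
t_a = 15/5 = 3; t_c = 0
T = 2·3 = 6

t_a=3 t_c=0 v_peak=15 T=6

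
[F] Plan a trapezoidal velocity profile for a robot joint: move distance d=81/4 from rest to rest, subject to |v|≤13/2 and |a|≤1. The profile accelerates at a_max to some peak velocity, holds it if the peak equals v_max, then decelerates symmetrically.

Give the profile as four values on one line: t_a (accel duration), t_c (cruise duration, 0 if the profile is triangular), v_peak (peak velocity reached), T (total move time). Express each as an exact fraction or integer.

(v_max)²/a_max = (13/2)²/1 = 169/4
81/4 < 169/4 so t_c = 0
v_peak = √(81/4·1) = √(81/4) = 9/2
t_a = (9/2)/1 = 9/2; t_c = 0
T = 2·9/2 = 9

t_a=9/2 t_c=0 v_peak=9/2 T=9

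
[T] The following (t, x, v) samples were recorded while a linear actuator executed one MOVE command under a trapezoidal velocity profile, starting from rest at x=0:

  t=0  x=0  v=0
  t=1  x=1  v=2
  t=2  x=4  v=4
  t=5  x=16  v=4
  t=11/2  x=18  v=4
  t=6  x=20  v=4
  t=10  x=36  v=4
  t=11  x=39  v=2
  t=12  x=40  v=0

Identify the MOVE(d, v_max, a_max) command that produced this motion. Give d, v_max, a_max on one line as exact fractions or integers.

d=40 v_max=4 a_max=2

final state: t=12, x=40, v=0 → d = 40
a_max = (2−0)/(1−0) = 2
max v = 4 over t∈[2,10] → v_max = 4
check: 4·(2+8) = 40 ✓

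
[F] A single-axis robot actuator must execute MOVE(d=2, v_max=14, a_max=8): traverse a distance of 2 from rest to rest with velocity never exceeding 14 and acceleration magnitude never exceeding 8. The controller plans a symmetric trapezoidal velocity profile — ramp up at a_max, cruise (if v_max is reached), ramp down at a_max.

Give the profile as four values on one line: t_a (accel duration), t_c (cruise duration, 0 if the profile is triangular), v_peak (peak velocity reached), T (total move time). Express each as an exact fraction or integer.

vₘ²/aₘ = 14²/8 = 49/2
2 < 49/2 so t_c = 0
v_peak = √(2·8) = √16 = 4
t_a = 4/8 = 1/2; t_c = 0
T = 2·1/2 = 1

t_a=1/2 t_c=0 v_peak=4 T=1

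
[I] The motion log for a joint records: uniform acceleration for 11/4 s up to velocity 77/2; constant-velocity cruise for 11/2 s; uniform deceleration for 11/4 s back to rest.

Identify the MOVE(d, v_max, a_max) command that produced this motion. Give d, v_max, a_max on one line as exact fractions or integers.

a_max = (77/2)/(11/4) = 14
d_a = ½·77/2·11/4 = 847/16; d_c = 77/2·11/2 = 847/4
d = 2·847/16 + 847/4 = 2541/8
t_c = 11/2 > 0 so v_max = 77/2

d=2541/8 v_max=77/2 a_max=14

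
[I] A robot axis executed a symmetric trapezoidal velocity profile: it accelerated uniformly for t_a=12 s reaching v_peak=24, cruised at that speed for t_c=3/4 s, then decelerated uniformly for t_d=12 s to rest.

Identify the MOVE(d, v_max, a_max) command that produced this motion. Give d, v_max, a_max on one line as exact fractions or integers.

a_max = 24/12 = 2
d_a = ½·24·12 = 144; d_c = 24·3/4 = 18
d = 2·144 + 18 = 306
t_c = 3/4 > 0 so v_max = 24

d=306 v_max=24 a_max=2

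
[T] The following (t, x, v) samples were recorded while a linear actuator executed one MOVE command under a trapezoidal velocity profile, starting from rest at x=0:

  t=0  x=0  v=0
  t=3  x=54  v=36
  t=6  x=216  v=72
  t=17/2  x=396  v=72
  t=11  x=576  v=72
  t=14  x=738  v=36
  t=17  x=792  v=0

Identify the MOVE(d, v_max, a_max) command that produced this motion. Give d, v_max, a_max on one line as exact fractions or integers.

d=792 v_max=72 a_max=12

final state: t=17, x=792, v=0 → d = 792
a_max = (36−0)/(3−0) = 12
max v = 72 over t∈[6,11] → v_max = 72
check: 72·(6+5) = 792 ✓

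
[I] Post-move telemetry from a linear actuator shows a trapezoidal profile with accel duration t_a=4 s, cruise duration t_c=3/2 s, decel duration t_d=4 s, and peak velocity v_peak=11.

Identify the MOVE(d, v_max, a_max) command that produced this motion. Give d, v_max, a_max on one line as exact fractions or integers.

d=121/2 v_max=11 a_max=11/4

a_max = 11/4
d_a = ½·11·4 = 22; d_c = 11·3/2 = 33/2
d = 2·22 + 33/2 = 121/2
t_c = 3/2 > 0 → v_max = v_peak = 11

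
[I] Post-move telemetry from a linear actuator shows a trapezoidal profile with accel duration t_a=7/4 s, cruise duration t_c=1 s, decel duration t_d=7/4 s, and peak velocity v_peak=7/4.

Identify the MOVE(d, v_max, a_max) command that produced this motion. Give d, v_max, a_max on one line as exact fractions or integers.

a_max = (7/4)/(7/4) = 1
d_a = ½·7/4·7/4 = 49/32; d_c = 7/4·1 = 7/4
d = 2·49/32 + 7/4 = 77/16
t_c = 1 > 0 so v_max = 7/4

d=77/16 v_max=7/4 a_max=1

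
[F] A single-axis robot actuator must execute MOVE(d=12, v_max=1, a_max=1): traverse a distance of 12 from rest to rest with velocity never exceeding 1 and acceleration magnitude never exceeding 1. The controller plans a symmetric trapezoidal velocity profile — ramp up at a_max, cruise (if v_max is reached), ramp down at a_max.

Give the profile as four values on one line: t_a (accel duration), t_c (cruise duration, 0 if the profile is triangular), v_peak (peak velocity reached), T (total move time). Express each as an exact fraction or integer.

t_a=1 t_c=11 v_peak=1 T=13

(v_max)²/a_max = 1²/1 = 1
12 ≥ 1 ⇒ cruise phase
t_a = 1/1 = 1; v_peak = 1
d_cruise = 12 − 1 = 11; t_c = 11/1 = 11
T = 2·1 + 11 = 13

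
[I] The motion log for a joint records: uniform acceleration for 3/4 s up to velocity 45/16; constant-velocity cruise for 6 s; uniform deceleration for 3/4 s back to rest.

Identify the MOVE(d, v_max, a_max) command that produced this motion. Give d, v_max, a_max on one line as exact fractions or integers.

a_max = (45/16)/(3/4) = 15/4
d_a = ½·45/16·3/4 = 135/128; d_c = 45/16·6 = 135/8
d = 2·135/128 + 135/8 = 1215/64
t_c = 6 > 0 → v_max = v_peak = 45/16

d=1215/64 v_max=45/16 a_max=15/4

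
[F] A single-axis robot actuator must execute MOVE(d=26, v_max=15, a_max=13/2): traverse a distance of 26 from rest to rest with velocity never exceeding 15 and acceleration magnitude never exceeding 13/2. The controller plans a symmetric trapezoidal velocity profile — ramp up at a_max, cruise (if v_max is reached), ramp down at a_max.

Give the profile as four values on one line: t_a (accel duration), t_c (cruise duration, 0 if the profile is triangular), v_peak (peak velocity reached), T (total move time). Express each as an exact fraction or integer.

t_a=2 t_c=0 v_peak=13 T=4

vₘ²/aₘ = 15²/(13/2) = 450/13
26 < 450/13 so t_c = 0
v_peak = √(26·13/2) = √169 = 13
t_a = 13/(13/2) = 2; t_c = 0
T = 2·2 = 4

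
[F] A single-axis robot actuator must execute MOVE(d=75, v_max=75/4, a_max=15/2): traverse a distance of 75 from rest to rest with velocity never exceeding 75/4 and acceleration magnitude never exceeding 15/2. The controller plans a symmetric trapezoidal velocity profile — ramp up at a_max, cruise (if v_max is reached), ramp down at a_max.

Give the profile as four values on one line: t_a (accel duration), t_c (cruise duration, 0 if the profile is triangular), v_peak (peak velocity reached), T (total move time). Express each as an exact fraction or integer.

t_a=5/2 t_c=3/2 v_peak=75/4 T=13/2

v_max²/a_max = (75/4)²/(15/2) = 375/8
75 ≥ 375/8 ⇒ cruise phase
t_a = (75/4)/(15/2) = 5/2; v_peak = 75/4
d_cruise = 75 − 375/8 = 225/8; t_c = (225/8)/(75/4) = 3/2
T = 2·5/2 + 3/2 = 13/2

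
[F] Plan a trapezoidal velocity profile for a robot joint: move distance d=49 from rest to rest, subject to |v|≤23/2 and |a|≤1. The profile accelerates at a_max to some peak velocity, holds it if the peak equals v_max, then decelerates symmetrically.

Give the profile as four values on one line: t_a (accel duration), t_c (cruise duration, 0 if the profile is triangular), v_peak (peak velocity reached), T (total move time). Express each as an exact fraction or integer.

(v_max)²/a_max = (23/2)²/1 = 529/4
49 < 529/4 ⇒ no cruise
v_peak = √(49·1) = √49 = 7
t_a = 7/1 = 7; t_c = 0
T = 2·7 = 14

t_a=7 t_c=0 v_peak=7 T=14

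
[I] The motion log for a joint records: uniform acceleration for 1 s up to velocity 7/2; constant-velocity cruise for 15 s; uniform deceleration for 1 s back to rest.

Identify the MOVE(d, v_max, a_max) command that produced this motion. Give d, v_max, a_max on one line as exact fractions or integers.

a_max = (7/2)/1 = 7/2
d_a = ½·7/2·1 = 7/4; d_c = 7/2·15 = 105/2
d = 2·7/4 + 105/2 = 56
t_c = 15 > 0 so v_max = 7/2

d=56 v_max=7/2 a_max=7/2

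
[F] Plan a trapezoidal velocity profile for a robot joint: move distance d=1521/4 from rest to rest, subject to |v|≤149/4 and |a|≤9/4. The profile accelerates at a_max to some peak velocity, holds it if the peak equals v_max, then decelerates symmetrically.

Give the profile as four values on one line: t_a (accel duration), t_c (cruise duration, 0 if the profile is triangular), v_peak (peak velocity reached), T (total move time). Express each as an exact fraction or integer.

(v_max)²/a_max = (149/4)²/(9/4) = 22201/36
1521/4 < 22201/36 ⇒ no cruise
v_peak = √(1521/4·9/4) = √(13689/16) = 117/4
t_a = (117/4)/(9/4) = 13; t_c = 0
T = 2·13 = 26

t_a=13 t_c=0 v_peak=117/4 T=26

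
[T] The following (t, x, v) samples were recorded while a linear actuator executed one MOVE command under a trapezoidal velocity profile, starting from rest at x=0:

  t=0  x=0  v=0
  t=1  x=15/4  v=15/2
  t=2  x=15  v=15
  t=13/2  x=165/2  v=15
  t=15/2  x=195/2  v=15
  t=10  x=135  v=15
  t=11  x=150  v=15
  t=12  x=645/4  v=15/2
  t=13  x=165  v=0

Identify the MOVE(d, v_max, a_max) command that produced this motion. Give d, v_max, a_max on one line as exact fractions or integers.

final state: t=13, x=165, v=0 → d = 165
a_max = (15/2−0)/(1−0) = 15/2
max v = 15 over t∈[2,11] → v_max = 15
check: 15·(2+9) = 165 ✓

d=165 v_max=15 a_max=15/2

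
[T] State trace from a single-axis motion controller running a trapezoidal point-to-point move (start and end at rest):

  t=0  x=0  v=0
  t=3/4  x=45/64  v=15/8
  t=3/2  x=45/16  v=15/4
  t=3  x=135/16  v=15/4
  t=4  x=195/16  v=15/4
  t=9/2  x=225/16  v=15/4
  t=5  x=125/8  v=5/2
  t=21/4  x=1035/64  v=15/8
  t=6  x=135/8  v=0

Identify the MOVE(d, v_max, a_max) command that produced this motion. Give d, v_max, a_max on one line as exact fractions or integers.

d=135/8 v_max=15/4 a_max=5/2

final state: t=6, x=135/8, v=0 → d = 135/8
a_max = (15/8−0)/(3/4−0) = 5/2
max v = 15/4 over t∈[3/2,9/2] → v_max = 15/4
check: 15/4·(3/2+3) = 135/8 ✓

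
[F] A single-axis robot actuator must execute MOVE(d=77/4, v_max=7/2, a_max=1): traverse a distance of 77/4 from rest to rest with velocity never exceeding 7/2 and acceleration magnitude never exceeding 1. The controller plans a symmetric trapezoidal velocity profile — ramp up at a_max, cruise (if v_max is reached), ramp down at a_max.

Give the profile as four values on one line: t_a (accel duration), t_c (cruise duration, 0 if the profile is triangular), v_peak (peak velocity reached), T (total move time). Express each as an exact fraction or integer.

t_a=7/2 t_c=2 v_peak=7/2 T=9

vₘ²/aₘ = (7/2)²/1 = 49/4
77/4 ≥ 49/4 ⇒ cruise phase
t_a = (7/2)/1 = 7/2; v_peak = 7/2
d_cruise = 77/4 − 49/4 = 7; t_c = 7/(7/2) = 2
T = 2·7/2 + 2 = 9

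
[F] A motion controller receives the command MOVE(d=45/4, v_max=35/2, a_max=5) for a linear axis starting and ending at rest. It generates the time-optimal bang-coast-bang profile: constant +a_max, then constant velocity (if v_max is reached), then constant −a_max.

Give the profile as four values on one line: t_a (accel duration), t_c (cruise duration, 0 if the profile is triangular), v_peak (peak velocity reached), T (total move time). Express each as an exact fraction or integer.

t_a=3/2 t_c=0 v_peak=15/2 T=3

v_max²/a_max = (35/2)²/5 = 245/4
45/4 < 245/4 ⇒ no cruise
v_peak = √(45/4·5) = √(225/4) = 15/2
t_a = (15/2)/5 = 3/2; t_c = 0
T = 2·3/2 = 3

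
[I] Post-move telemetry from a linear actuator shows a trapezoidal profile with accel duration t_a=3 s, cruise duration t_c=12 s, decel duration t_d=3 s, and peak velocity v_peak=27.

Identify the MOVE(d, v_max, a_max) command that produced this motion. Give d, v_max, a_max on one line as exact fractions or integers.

d=405 v_max=27 a_max=9

a_max = 27/3 = 9
d_a = ½·27·3 = 81/2; d_c = 27·12 = 324
d = 2·81/2 + 324 = 405
t_c = 12 > 0 ⇒ limit active, v_max = 27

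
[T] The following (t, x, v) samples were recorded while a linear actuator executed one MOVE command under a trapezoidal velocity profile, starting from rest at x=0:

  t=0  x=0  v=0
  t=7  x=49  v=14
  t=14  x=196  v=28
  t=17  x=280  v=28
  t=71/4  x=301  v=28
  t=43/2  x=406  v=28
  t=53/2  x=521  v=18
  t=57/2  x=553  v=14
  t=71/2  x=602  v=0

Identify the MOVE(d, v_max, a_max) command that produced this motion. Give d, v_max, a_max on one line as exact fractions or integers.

final state: t=71/2, x=602, v=0 → d = 602
a_max = (14−0)/(7−0) = 2
max v = 28 over t∈[14,43/2] → v_max = 28
check: 28·(14+15/2) = 602 ✓

d=602 v_max=28 a_max=2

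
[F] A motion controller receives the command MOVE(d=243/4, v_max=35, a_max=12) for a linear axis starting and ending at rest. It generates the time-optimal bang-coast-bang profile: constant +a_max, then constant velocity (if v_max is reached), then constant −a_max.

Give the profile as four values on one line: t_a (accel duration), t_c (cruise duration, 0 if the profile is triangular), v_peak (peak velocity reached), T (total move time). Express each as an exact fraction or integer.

t_a=9/4 t_c=0 v_peak=27 T=9/2

(v_max)²/a_max = 35²/12 = 1225/12
243/4 < 1225/12 ⇒ no cruise
v_peak = √(243/4·12) = √729 = 27
t_a = 27/12 = 9/4; t_c = 0
T = 2·9/4 = 9/2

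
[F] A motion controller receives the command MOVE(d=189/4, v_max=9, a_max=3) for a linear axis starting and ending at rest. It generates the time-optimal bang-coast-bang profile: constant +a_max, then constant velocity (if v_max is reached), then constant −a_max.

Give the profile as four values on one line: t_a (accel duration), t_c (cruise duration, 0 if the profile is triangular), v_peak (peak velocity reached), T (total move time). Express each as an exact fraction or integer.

t_a=3 t_c=9/4 v_peak=9 T=33/4

v_max²/a_max = 9²/3 = 27
189/4 ≥ 27 ⇒ cruise phase
t_a = 9/3 = 3; v_peak = 9
d_cruise = 189/4 − 27 = 81/4; t_c = (81/4)/9 = 9/4
T = 2·3 + 9/4 = 33/4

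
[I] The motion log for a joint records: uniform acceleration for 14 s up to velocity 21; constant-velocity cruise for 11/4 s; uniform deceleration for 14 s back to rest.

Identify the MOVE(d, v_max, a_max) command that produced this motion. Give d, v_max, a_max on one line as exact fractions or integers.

a_max = 21/14 = 3/2
d_a = ½·21·14 = 147; d_c = 21·11/4 = 231/4
d = 2·147 + 231/4 = 1407/4
t_c = 11/4 > 0 → v_max = v_peak = 21

d=1407/4 v_max=21 a_max=3/2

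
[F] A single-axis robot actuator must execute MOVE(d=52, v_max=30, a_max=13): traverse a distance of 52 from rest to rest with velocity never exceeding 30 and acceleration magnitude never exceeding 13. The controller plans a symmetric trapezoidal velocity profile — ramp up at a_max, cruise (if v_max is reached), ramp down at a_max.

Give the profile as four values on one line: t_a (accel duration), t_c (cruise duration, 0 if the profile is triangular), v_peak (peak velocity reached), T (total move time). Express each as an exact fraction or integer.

(v_max)²/a_max = 30²/13 = 900/13
52 < 900/13 ⇒ no cruise
v_peak = √(52·13) = √676 = 26
t_a = 26/13 = 2; t_c = 0
T = 2·2 = 4

t_a=2 t_c=0 v_peak=26 T=4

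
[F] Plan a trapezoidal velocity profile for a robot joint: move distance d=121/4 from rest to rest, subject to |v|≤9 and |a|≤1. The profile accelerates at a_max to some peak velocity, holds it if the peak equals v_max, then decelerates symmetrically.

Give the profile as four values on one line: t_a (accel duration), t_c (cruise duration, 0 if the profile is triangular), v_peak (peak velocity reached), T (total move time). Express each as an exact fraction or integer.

vₘ²/aₘ = 9²/1 = 81
121/4 < 81 so t_c = 0
v_peak = √(121/4·1) = √(121/4) = 11/2
t_a = (11/2)/1 = 11/2; t_c = 0
T = 2·11/2 = 11

t_a=11/2 t_c=0 v_peak=11/2 T=11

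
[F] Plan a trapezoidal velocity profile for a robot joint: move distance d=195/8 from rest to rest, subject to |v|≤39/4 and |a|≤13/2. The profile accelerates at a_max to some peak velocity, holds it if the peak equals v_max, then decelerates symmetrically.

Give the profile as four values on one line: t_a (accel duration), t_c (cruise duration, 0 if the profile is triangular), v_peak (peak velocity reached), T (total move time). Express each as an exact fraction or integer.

t_a=3/2 t_c=1 v_peak=39/4 T=4

v_max²/a_max = (39/4)²/(13/2) = 117/8
195/8 ≥ 117/8 → trapezoidal
t_a = (39/4)/(13/2) = 3/2; v_peak = 39/4
d_cruise = 195/8 − 117/8 = 39/4; t_c = (39/4)/(39/4) = 1
T = 2·3/2 + 1 = 4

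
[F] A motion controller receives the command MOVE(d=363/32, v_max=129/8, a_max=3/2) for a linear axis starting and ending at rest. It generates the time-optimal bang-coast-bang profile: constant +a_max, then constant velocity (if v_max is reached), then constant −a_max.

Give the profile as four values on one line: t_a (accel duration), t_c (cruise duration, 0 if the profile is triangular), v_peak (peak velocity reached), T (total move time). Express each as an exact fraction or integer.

t_a=11/4 t_c=0 v_peak=33/8 T=11/2

(v_max)²/a_max = (129/8)²/(3/2) = 5547/32
363/32 < 5547/32 so t_c = 0
v_peak = √(363/32·3/2) = √(1089/64) = 33/8
t_a = (33/8)/(3/2) = 11/4; t_c = 0
T = 2·11/4 = 11/2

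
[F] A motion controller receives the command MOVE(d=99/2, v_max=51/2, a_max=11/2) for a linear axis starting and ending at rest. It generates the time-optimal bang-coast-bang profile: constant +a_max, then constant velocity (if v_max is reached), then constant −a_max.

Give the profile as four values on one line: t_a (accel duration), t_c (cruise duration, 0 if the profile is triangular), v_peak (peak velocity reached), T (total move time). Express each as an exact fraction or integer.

t_a=3 t_c=0 v_peak=33/2 T=6

vₘ²/aₘ = (51/2)²/(11/2) = 2601/22
99/2 < 2601/22 so t_c = 0
v_peak = √(99/2·11/2) = √(1089/4) = 33/2
t_a = (33/2)/(11/2) = 3; t_c = 0
T = 2·3 = 6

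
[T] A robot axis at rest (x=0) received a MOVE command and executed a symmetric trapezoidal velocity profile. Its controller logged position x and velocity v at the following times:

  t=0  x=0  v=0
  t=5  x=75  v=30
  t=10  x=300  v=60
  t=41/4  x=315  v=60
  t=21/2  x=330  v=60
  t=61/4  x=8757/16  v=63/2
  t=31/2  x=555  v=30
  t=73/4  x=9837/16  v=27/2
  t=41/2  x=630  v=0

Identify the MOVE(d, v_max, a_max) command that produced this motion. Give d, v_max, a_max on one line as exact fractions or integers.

d=630 v_max=60 a_max=6

final state: t=41/2, x=630, v=0 → d = 630
a_max = (30−0)/(5−0) = 6
max v = 60 over t∈[10,21/2] → v_max = 60
check: 60·(10+1/2) = 630 ✓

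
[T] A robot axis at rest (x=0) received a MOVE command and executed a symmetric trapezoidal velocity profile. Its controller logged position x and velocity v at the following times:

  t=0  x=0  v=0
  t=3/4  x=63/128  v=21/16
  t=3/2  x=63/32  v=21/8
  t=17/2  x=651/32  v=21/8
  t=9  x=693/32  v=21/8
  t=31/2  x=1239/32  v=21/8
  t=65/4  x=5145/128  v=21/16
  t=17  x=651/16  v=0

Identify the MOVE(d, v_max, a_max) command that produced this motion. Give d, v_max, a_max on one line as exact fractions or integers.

d=651/16 v_max=21/8 a_max=7/4

final state: t=17, x=651/16, v=0 → d = 651/16
a_max = (21/16−0)/(3/4−0) = 7/4
max v = 21/8 over t∈[3/2,31/2] → v_max = 21/8
check: 21/8·(3/2+14) = 651/16 ✓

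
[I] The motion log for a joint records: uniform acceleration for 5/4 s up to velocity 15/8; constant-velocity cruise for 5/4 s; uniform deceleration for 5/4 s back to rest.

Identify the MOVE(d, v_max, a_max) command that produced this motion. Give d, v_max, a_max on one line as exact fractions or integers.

d=75/16 v_max=15/8 a_max=3/2

a_max = (15/8)/(5/4) = 3/2
d_a = ½·15/8·5/4 = 75/64; d_c = 15/8·5/4 = 75/32
d = 2·75/64 + 75/32 = 75/16
t_c = 5/4 > 0 → v_max = v_peak = 15/8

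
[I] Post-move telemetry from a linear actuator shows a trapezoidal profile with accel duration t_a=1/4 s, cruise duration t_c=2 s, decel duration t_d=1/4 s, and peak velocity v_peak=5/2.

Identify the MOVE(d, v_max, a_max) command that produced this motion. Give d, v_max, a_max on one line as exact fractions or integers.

d=45/8 v_max=5/2 a_max=10

a_max = (5/2)/(1/4) = 10
d_a = ½·5/2·1/4 = 5/16; d_c = 5/2·2 = 5
d = 2·5/16 + 5 = 45/8
t_c = 2 > 0 so v_max = 5/2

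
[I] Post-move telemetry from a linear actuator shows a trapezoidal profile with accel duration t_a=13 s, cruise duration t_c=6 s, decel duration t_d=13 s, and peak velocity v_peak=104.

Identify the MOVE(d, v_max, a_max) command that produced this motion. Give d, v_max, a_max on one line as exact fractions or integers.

a_max = 104/13 = 8
d_a = ½·104·13 = 676; d_c = 104·6 = 624
d = 2·676 + 624 = 1976
t_c = 6 > 0 → v_max = v_peak = 104

d=1976 v_max=104 a_max=8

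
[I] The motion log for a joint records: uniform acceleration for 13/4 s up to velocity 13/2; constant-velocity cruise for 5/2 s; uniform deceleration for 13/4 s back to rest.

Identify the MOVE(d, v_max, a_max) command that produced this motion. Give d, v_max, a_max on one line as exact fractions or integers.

a_max = (13/2)/(13/4) = 2
d_a = ½·13/2·13/4 = 169/16; d_c = 13/2·5/2 = 65/4
d = 2·169/16 + 65/4 = 299/8
t_c = 5/2 > 0 ⇒ limit active, v_max = 13/2

d=299/8 v_max=13/2 a_max=2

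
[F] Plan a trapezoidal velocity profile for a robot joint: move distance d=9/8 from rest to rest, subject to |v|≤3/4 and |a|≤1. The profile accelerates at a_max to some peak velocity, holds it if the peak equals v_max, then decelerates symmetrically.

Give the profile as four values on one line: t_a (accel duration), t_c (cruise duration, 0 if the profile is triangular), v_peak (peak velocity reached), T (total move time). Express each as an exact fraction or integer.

(v_max)²/a_max = (3/4)²/1 = 9/16
9/8 ≥ 9/16 so v_max reached
t_a = (3/4)/1 = 3/4; v_peak = 3/4
d_cruise = 9/8 − 9/16 = 9/16; t_c = (9/16)/(3/4) = 3/4
T = 2·3/4 + 3/4 = 9/4

t_a=3/4 t_c=3/4 v_peak=3/4 T=9/4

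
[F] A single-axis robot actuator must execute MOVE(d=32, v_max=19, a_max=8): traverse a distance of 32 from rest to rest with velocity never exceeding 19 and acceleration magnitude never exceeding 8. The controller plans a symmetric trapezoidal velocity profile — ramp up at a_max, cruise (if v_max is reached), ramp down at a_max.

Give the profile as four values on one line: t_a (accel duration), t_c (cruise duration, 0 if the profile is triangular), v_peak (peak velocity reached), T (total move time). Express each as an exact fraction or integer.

(v_max)²/a_max = 19²/8 = 361/8
32 < 361/8 → triangular
v_peak = √(32·8) = √256 = 16
t_a = 16/8 = 2; t_c = 0
T = 2·2 = 4

t_a=2 t_c=0 v_peak=16 T=4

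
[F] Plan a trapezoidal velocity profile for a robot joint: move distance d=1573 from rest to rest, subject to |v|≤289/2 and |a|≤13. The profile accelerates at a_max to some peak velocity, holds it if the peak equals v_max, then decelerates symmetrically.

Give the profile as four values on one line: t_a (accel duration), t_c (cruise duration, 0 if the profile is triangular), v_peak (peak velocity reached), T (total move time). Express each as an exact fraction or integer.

v_max²/a_max = (289/2)²/13 = 83521/52
1573 < 83521/52 → triangular
v_peak = √(1573·13) = √20449 = 143
t_a = 143/13 = 11; t_c = 0
T = 2·11 = 22

t_a=11 t_c=0 v_peak=143 T=22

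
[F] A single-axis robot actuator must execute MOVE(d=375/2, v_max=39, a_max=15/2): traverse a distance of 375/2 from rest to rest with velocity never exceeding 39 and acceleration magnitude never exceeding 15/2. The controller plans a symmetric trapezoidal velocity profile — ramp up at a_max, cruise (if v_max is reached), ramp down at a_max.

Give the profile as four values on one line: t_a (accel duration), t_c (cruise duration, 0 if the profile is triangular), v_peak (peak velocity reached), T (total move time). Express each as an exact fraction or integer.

vₘ²/aₘ = 39²/(15/2) = 1014/5
375/2 < 1014/5 ⇒ no cruise
v_peak = √(375/2·15/2) = √(5625/4) = 75/2
t_a = (75/2)/(15/2) = 5; t_c = 0
T = 2·5 = 10

t_a=5 t_c=0 v_peak=75/2 T=10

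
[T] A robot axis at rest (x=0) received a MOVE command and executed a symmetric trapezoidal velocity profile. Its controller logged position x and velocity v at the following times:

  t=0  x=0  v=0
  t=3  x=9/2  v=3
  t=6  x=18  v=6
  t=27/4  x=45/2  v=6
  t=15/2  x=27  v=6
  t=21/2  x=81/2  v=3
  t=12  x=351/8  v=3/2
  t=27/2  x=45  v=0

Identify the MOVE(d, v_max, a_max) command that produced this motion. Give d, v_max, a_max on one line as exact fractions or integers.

d=45 v_max=6 a_max=1

final state: t=27/2, x=45, v=0 → d = 45
a_max = (3−0)/(3−0) = 1
max v = 6 over t∈[6,15/2] → v_max = 6
check: 6·(6+3/2) = 45 ✓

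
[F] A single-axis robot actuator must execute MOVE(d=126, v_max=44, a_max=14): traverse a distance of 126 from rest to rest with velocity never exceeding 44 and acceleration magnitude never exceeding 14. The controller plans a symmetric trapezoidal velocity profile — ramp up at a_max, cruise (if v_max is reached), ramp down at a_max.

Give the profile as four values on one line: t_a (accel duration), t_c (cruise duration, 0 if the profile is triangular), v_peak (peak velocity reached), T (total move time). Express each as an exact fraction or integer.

v_max²/a_max = 44²/14 = 968/7
126 < 968/7 so t_c = 0
v_peak = √(126·14) = √1764 = 42
t_a = 42/14 = 3; t_c = 0
T = 2·3 = 6

t_a=3 t_c=0 v_peak=42 T=6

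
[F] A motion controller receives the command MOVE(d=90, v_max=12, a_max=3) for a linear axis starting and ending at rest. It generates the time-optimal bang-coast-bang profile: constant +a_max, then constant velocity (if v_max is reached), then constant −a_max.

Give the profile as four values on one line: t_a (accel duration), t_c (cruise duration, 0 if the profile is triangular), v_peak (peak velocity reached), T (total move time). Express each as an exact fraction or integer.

t_a=4 t_c=7/2 v_peak=12 T=23/2

vₘ²/aₘ = 12²/3 = 48
90 ≥ 48 so v_max reached
t_a = 12/3 = 4; v_peak = 12
d_cruise = 90 − 48 = 42; t_c = 42/12 = 7/2
T = 2·4 + 7/2 = 23/2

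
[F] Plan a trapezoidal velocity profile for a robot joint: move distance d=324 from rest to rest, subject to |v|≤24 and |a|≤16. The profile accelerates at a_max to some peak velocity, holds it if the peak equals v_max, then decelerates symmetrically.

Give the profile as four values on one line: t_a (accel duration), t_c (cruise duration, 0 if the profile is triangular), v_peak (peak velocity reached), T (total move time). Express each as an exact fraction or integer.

(v_max)²/a_max = 24²/16 = 36
324 ≥ 36 ⇒ cruise phase
t_a = 24/16 = 3/2; v_peak = 24
d_cruise = 324 − 36 = 288; t_c = 288/24 = 12
T = 2·3/2 + 12 = 15

t_a=3/2 t_c=12 v_peak=24 T=15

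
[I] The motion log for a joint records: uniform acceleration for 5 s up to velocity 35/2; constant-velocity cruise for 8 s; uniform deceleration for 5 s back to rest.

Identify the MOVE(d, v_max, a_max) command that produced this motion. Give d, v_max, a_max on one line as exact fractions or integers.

d=455/2 v_max=35/2 a_max=7/2

a_max = (35/2)/5 = 7/2
d_a = ½·35/2·5 = 175/4; d_c = 35/2·8 = 140
d = 2·175/4 + 140 = 455/2
t_c = 8 > 0 so v_max = 35/2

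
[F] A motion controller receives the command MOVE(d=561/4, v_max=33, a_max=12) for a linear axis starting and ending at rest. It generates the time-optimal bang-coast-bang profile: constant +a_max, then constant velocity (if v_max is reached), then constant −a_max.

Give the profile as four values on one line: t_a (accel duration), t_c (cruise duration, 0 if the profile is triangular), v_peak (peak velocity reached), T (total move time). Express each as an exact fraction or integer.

vₘ²/aₘ = 33²/12 = 363/4
561/4 ≥ 363/4 so v_max reached
t_a = 33/12 = 11/4; v_peak = 33
d_cruise = 561/4 − 363/4 = 99/2; t_c = (99/2)/33 = 3/2
T = 2·11/4 + 3/2 = 7

t_a=11/4 t_c=3/2 v_peak=33 T=7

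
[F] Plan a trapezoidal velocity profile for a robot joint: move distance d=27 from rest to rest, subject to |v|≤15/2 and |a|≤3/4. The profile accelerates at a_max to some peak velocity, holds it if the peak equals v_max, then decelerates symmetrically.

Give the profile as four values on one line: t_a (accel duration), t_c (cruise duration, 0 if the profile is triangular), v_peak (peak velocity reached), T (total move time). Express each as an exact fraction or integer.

vₘ²/aₘ = (15/2)²/(3/4) = 75
27 < 75 ⇒ no cruise
v_peak = √(27·3/4) = √(81/4) = 9/2
t_a = (9/2)/(3/4) = 6; t_c = 0
T = 2·6 = 12

t_a=6 t_c=0 v_peak=9/2 T=12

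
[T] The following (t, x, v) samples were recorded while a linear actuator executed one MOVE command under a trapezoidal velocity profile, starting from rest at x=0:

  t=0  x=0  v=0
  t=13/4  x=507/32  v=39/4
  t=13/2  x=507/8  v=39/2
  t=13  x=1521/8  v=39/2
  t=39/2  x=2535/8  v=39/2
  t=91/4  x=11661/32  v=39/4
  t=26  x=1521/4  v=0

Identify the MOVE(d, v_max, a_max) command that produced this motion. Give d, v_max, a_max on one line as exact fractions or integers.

final state: t=26, x=1521/4, v=0 → d = 1521/4
a_max = (39/4−0)/(13/4−0) = 3
max v = 39/2 over t∈[13/2,39/2] → v_max = 39/2
check: 39/2·(13/2+13) = 1521/4 ✓

d=1521/4 v_max=39/2 a_max=3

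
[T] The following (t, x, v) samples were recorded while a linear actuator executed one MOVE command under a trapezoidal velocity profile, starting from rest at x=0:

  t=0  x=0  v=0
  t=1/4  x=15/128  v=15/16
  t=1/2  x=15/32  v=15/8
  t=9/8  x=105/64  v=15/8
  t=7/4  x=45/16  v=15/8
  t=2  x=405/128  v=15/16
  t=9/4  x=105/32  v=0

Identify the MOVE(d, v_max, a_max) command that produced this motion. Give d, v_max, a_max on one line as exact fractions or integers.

final state: t=9/4, x=105/32, v=0 → d = 105/32
a_max = (15/16−0)/(1/4−0) = 15/4
max v = 15/8 over t∈[1/2,7/4] → v_max = 15/8
check: 15/8·(1/2+5/4) = 105/32 ✓

d=105/32 v_max=15/8 a_max=15/4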